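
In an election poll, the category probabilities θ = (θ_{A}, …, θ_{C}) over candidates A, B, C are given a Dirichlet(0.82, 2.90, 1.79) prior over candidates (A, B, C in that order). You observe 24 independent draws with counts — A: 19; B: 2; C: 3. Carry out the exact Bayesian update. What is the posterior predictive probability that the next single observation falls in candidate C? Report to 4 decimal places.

0.1623

The Dirichlet prior is conjugate to the Multinomial likelihood: each posterior αⱼ = prior αⱼ + observed count nⱼ.
Posterior concentration: (19.82, 4.90, 4.79), total = 29.51.
P(next = C | data) = α_{C}/Σα = 0.1623.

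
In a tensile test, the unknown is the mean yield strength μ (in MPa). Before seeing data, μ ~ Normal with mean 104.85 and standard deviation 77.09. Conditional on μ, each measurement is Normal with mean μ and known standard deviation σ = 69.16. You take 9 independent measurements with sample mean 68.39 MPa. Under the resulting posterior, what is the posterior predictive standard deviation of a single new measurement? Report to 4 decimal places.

For Normal data with known variance σ², a Normal(μ₀, σ₀²) prior on μ is conjugate. Posterior precision = 1/σ₀² + n/σ²; posterior mean is the precision-weighted average of μ₀ and x̄.
σ₀² = 77.09² = 5942.8681, σ² = 69.16² = 4783.1056; σ² + n·σ₀² = 4783.1056 + 9·5942.8681 = 58268.9185.
Posterior precision = 1/σ₀² + n/σ² = 1/5942.8681 + 9/4783.1056 = (σ² + n·σ₀²)/(σ₀²σ²) = 58268.9185/(5942.8681·4783.1056); posterior variance σₙ² = σ₀²σ²/(σ² + n·σ₀²) = 5942.8681·4783.1056/58268.9185 = 487.830672.
Predictive variance for one new observation = σₙ² + σ² = 5942.8681·4783.1056/58268.9185 + 4783.1056 = σ²·(σ₀² + 58268.9185)/58268.9185 = 4783.1056·64211.7866/58268.9185 = 5270.936272; SD = √(4783.1056·64211.7866/58268.9185) = 72.6012.

72.6012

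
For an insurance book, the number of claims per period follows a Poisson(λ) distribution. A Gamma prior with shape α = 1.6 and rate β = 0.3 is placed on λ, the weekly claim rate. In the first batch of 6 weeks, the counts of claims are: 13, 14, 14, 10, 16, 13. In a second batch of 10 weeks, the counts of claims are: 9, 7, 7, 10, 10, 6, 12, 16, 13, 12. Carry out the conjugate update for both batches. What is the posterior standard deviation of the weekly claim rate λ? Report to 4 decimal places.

0.8313

With a Gamma(shape α, rate β) prior, the Poisson likelihood is conjugate: the posterior is Gamma(α + ΣXᵢ, β + n).
Batch 1: sum of counts S = 80 over n = 6 weeks.
After batch 1: Gamma(α+S, β+n) = Gamma(1.6+80, 0.3+6) = Gamma(81.6, 6.3).
Batch 2: sum of counts S = 102 over n = 10 weeks.
After batch 2: Gamma(α+S, β+n) = Gamma(81.6+102, 6.3+10) = Gamma(183.6, 16.3).
SD = √α/β = √183.6/16.3 = 0.8313.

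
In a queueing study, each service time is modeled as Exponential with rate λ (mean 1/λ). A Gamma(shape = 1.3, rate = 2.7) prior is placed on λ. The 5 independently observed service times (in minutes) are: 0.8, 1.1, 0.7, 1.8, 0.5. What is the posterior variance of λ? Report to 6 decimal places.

With a Gamma(shape α, rate β) prior on the exponential rate λ, the posterior after n observations with total T = Σxᵢ is Gamma(α+n, β+T).
Sum of observations T = 4.9 minutes; n = 5.
Posterior: Gamma(1.3+5, 2.7+4.9) = Gamma(6.3, 7.6).
Var = α/β² = 0.109072.

0.109072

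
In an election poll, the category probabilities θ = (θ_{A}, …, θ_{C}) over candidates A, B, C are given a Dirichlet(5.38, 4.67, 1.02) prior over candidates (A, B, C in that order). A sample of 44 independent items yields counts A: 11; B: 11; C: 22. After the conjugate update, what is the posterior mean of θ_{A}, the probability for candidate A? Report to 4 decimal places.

0.2974

The Dirichlet prior is conjugate to the Multinomial likelihood: each posterior αⱼ = prior αⱼ + observed count nⱼ.
Posterior concentration: (16.38, 15.67, 23.02), total = 55.07.
E[θ_{A}|data] = α_{A}/Σα = 16.38/55.07 = 0.2974.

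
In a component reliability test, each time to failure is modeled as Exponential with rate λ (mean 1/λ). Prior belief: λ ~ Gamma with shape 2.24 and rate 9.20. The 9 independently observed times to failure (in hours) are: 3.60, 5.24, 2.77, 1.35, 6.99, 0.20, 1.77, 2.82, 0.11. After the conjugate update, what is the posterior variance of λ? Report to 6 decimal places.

0.009695

With a Gamma(shape α, rate β) prior on the exponential rate λ, the posterior after n observations with total T = Σxᵢ is Gamma(α+n, β+T).
Sum of observations T = 24.85 hours; n = 9.
Posterior: Gamma(2.24+9, 9.20+24.85) = Gamma(11.24, 34.05).
Var = α/β² = 0.009695.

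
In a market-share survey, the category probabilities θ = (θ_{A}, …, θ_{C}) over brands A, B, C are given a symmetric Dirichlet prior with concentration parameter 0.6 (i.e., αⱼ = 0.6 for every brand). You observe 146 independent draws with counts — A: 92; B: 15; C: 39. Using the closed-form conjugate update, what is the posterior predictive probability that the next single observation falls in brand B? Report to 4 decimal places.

The Dirichlet prior is conjugate to the Multinomial likelihood: each posterior αⱼ = prior αⱼ + observed count nⱼ.
Posterior concentration: (92.6, 15.6, 39.6), total = 147.8.
P(next = B | data) = α_{B}/Σα = 0.1055.

0.1055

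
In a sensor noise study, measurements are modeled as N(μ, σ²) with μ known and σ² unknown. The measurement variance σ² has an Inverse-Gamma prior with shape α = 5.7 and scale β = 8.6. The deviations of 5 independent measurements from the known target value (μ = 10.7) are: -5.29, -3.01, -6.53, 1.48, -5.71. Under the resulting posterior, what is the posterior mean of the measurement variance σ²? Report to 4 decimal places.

With known mean μ and an Inverse-Gamma(α, β) prior on σ², the Normal likelihood is conjugate: posterior is Inv-Gamma(α + n/2, β + Σ(xᵢ−μ)²/2).
Σ(xᵢ−μ)² = (-5.29)² + (-3.01)² + (-6.53)² + (1.48)² + (-5.71)² = 114.4796.
Posterior: Inv-Gamma(5.7 + 5/2, 8.6 + 114.4796/2) = Inv-Gamma(8.20, 65.83980).
E[σ²|data] = β/(α−1) = 65.83980/7.20 = 9.1444.

9.1444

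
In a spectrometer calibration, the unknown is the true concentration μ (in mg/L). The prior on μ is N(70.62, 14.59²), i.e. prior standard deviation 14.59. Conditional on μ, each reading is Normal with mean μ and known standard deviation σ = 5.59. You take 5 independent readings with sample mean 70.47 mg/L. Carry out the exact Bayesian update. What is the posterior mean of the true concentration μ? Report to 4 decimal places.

For Normal data with known variance σ², a Normal(μ₀, σ₀²) prior on μ is conjugate. Posterior precision = 1/σ₀² + n/σ²; posterior mean is the precision-weighted average of μ₀ and x̄.
n·x̄ = 5·70.47 = 352.35.
σ₀² = 14.59² = 212.8681, σ² = 5.59² = 31.2481; σ² + n·σ₀² = 31.2481 + 5·212.8681 = 1095.5886.
Posterior mean = (μ₀/σ₀² + n·x̄/σ²)/(1/σ₀² + n/σ²) = (σ²·μ₀ + σ₀²·n·x̄)/(σ² + n·σ₀²) = (31.2481·70.62 + 212.8681·352.35)/1095.5886 = 77210.815857/1095.5886 = 70.4743.

70.4743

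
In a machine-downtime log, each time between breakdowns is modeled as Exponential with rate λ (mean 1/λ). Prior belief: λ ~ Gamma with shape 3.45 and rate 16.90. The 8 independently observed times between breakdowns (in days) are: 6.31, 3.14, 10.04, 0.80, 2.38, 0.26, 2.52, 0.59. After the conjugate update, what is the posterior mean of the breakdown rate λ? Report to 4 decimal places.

0.2667

With a Gamma(shape α, rate β) prior on the exponential rate λ, the posterior after n observations with total T = Σxᵢ is Gamma(α+n, β+T).
Sum of observations T = 26.04 days; n = 8.
Posterior: Gamma(3.45+8, 16.90+26.04) = Gamma(11.45, 42.94).
Posterior mean of λ = α/β = 11.45/42.94 = 0.2667.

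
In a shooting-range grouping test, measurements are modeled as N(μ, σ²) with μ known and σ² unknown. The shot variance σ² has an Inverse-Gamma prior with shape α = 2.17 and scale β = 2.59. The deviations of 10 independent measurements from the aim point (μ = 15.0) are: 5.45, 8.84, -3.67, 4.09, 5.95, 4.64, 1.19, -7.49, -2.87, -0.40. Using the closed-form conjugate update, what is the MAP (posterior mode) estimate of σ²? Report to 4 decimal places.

With known mean μ and an Inverse-Gamma(α, β) prior on σ², the Normal likelihood is conjugate: posterior is Inv-Gamma(α + n/2, β + Σ(xᵢ−μ)²/2).
Σ(xᵢ−μ)² = (5.45)² + (8.84)² + (-3.67)² + (4.09)² + (5.95)² + (4.64)² + (1.19)² + (-7.49)² + (-2.87)² + (-0.40)² = 260.8903.
Posterior: Inv-Gamma(2.17 + 10/2, 2.59 + 260.8903/2) = Inv-Gamma(7.17, 133.03515).
Mode = β/(α+1) = 133.03515/8.17 = 16.2834.

16.2834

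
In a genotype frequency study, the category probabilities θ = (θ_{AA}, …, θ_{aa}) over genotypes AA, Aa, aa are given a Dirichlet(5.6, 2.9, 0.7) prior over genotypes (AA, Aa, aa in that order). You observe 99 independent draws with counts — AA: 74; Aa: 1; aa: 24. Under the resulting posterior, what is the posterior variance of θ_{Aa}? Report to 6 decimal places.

The Dirichlet prior is conjugate to the Multinomial likelihood: each posterior αⱼ = prior αⱼ + observed count nⱼ.
Posterior concentration: (79.6, 3.9, 24.7), total = 108.2.
Var[θ_j] = α_j(Σα−α_j)/((Σα)²(Σα+1)) = 3.9·104.3/(108.2²·109.2) = 0.000318.

0.000318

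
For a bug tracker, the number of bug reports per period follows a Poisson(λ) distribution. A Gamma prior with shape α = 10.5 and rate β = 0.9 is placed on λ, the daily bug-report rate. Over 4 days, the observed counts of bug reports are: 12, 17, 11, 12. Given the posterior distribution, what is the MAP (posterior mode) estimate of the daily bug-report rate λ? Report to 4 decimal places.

12.5510

With a Gamma(shape α, rate β) prior, the Poisson likelihood is conjugate: the posterior is Gamma(α + ΣXᵢ, β + n).
Sum of counts S = 52 over n = 4 days.
Posterior: Gamma(α+S, β+n) = Gamma(10.5+52, 0.9+4) = Gamma(62.5, 4.9).
Mode of Gamma(α,β) for α≥1 is (α−1)/β = 61.5/4.9 = 12.5510.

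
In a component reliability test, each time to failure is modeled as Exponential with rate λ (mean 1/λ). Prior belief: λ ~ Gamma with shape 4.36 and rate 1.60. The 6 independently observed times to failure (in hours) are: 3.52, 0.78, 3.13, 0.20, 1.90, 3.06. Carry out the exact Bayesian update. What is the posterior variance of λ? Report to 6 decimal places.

0.051451

With a Gamma(shape α, rate β) prior on the exponential rate λ, the posterior after n observations with total T = Σxᵢ is Gamma(α+n, β+T).
Sum of observations T = 12.59 hours; n = 6.
Posterior: Gamma(4.36+6, 1.60+12.59) = Gamma(10.36, 14.19).
Var = α/β² = 0.051451.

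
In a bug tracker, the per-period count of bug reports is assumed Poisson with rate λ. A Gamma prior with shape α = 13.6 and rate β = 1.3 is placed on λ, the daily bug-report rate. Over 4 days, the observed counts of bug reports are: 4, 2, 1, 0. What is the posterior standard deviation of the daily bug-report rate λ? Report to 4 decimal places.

With a Gamma(shape α, rate β) prior, the Poisson likelihood is conjugate: the posterior is Gamma(α + ΣXᵢ, β + n).
Sum of counts S = 7 over n = 4 days.
Posterior: Gamma(α+S, β+n) = Gamma(13.6+7, 1.3+4) = Gamma(20.6, 5.3).
SD = √α/β = √20.6/5.3 = 0.8564.

0.8564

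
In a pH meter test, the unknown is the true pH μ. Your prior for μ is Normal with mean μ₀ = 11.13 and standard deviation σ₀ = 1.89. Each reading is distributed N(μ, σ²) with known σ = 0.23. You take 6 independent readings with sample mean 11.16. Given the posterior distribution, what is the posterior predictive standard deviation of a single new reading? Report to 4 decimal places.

0.2484

For Normal data with known variance σ², a Normal(μ₀, σ₀²) prior on μ is conjugate. Posterior precision = 1/σ₀² + n/σ²; posterior mean is the precision-weighted average of μ₀ and x̄.
σ₀² = 1.89² = 3.5721, σ² = 0.23² = 0.0529; σ² + n·σ₀² = 0.0529 + 6·3.5721 = 21.4855.
Posterior precision = 1/σ₀² + n/σ² = 1/3.5721 + 6/0.0529 = (σ² + n·σ₀²)/(σ₀²σ²) = 21.4855/(3.5721·0.0529); posterior variance σₙ² = σ₀²σ²/(σ² + n·σ₀²) = 3.5721·0.0529/21.4855 = 0.008795.
Predictive variance for one new observation = σₙ² + σ² = 3.5721·0.0529/21.4855 + 0.0529 = σ²·(σ₀² + 21.4855)/21.4855 = 0.0529·25.0576/21.4855 = 0.061695; SD = √(0.0529·25.0576/21.4855) = 0.2484.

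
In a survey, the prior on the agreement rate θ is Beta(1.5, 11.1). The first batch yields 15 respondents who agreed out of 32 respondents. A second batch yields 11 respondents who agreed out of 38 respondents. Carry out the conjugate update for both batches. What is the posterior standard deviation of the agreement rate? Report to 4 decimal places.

The Beta prior is conjugate to a Binomial/Bernoulli likelihood; the update adds successes to α and failures to β.
After batch 1: Beta(1.5+15, 11.1+17) = Beta(16.5, 28.1).
After batch 2: Beta(16.5+11, 28.1+27) = Beta(27.5, 55.1).
Var = αβ/((α+β)²(α+β+1)) = 27.5·55.1/(82.6²·83.6) = 0.00265655; SD = √0.00265655 = 0.0515.

0.0515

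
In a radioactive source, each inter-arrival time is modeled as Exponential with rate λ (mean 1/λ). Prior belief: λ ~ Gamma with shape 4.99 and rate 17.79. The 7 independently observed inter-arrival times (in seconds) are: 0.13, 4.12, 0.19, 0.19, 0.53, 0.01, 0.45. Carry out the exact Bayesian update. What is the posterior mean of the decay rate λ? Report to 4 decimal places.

With a Gamma(shape α, rate β) prior on the exponential rate λ, the posterior after n observations with total T = Σxᵢ is Gamma(α+n, β+T).
Sum of observations T = 5.62 seconds; n = 7.
Posterior: Gamma(4.99+7, 17.79+5.62) = Gamma(11.99, 23.41).
Posterior mean of λ = α/β = 11.99/23.41 = 0.5122.

0.5122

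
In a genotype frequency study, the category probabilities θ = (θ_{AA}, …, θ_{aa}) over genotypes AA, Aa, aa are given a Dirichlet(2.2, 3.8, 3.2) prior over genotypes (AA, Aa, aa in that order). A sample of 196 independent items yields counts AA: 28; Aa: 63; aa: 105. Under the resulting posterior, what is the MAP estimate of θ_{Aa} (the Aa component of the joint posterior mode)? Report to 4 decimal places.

0.3254

The Dirichlet prior is conjugate to the Multinomial likelihood: each posterior αⱼ = prior αⱼ + observed count nⱼ.
Posterior concentration: (30.2, 66.8, 108.2), total = 205.2.
Joint mode component: (α_{Aa}−1)/(Σα−K) = 65.8/202.2 = 0.3254.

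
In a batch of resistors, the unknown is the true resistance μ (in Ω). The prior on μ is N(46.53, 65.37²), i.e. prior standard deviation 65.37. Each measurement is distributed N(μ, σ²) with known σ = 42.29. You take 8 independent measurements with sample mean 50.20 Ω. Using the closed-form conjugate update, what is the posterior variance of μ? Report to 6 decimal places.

212.441576

For Normal data with known variance σ², a Normal(μ₀, σ₀²) prior on μ is conjugate. Posterior precision = 1/σ₀² + n/σ²; posterior mean is the precision-weighted average of μ₀ and x̄.
σ₀² = 65.37² = 4273.2369, σ² = 42.29² = 1788.4441; σ² + n·σ₀² = 1788.4441 + 8·4273.2369 = 35974.3393.
Posterior precision = 1/σ₀² + n/σ² = 1/4273.2369 + 8/1788.4441 = (σ² + n·σ₀²)/(σ₀²σ²) = 35974.3393/(4273.2369·1788.4441); posterior variance σₙ² = σ₀²σ²/(σ² + n·σ₀²) = 4273.2369·1788.4441/35974.3393 = 212.441576.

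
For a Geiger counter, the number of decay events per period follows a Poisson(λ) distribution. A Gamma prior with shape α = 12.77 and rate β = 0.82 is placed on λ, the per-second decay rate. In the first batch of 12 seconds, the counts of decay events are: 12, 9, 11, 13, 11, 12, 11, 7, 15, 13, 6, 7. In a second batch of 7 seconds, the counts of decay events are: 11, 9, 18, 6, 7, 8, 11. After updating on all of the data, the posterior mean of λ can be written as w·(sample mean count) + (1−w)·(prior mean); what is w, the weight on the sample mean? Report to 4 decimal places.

0.9586

With a Gamma(shape α, rate β) prior, the Poisson likelihood is conjugate: the posterior is Gamma(α + ΣXᵢ, β + n).
Total number of seconds: n = 12 + 7 = 19.
Posterior mean = (α₀+S)/(β₀+n) = [n/(β₀+n)]·(S/n) + [β₀/(β₀+n)]·(α₀/β₀), so only n and β₀ enter the weight.
Weight on data w = n/(β₀+n) = 19/(0.82+19) = 19/19.82 = 0.9586.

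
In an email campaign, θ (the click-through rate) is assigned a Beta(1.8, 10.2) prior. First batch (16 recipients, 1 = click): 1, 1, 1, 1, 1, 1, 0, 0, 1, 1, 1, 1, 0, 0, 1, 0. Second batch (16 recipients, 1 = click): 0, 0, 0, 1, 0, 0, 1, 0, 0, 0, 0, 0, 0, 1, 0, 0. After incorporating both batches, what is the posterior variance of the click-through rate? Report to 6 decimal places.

0.005114

The Beta prior is conjugate to a Binomial/Bernoulli likelihood; the update adds successes to α and failures to β.
After batch 1: Beta(1.8+11, 10.2+5) = Beta(12.8, 15.2).
After batch 2: Beta(12.8+3, 15.2+13) = Beta(15.8, 28.2).
Var = αβ/((α+β)²(α+β+1)) = 15.8·28.2/(44.0²·45.0) = 0.005114.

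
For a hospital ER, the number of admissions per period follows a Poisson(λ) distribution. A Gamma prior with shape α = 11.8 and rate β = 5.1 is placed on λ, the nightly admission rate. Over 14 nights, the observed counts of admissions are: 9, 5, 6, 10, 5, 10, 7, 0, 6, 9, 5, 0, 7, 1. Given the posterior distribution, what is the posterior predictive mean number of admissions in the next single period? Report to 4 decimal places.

4.8063

With a Gamma(shape α, rate β) prior, the Poisson likelihood is conjugate: the posterior is Gamma(α + ΣXᵢ, β + n).
Sum of counts S = 80 over n = 14 nights.
Posterior: Gamma(α+S, β+n) = Gamma(11.8+80, 5.1+14) = Gamma(91.8, 19.1).
The predictive distribution for one future period is NegBinom with mean α/β = 4.8063.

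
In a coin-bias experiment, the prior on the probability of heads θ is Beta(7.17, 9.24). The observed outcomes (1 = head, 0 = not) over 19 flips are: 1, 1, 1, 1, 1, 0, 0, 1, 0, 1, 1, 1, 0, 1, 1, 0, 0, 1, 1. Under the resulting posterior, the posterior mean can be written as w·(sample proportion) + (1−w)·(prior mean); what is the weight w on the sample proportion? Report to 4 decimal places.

The Beta prior is conjugate to a Binomial/Bernoulli likelihood; the update adds successes to α and failures to β.
Posterior mean = (α₀+k)/(α₀+β₀+n) = [n/(α₀+β₀+n)]·(k/n) + [(α₀+β₀)/(α₀+β₀+n)]·α₀/(α₀+β₀), so only n and the prior enter the weight.
The weight on the data is w = n/(α₀+β₀+n) = 19/(7.17+9.24+19) = 19/35.41 = 0.5366.

0.5366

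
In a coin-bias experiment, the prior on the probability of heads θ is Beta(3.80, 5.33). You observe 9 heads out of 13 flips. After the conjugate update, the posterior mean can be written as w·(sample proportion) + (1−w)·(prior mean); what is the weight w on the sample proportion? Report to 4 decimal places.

0.5874

The Beta prior is conjugate to a Binomial/Bernoulli likelihood; the update adds successes to α and failures to β.
Posterior mean = (α₀+k)/(α₀+β₀+n) = [n/(α₀+β₀+n)]·(k/n) + [(α₀+β₀)/(α₀+β₀+n)]·α₀/(α₀+β₀), so only n and the prior enter the weight.
The weight on the data is w = n/(α₀+β₀+n) = 13/(3.80+5.33+13) = 13/22.13 = 0.5874.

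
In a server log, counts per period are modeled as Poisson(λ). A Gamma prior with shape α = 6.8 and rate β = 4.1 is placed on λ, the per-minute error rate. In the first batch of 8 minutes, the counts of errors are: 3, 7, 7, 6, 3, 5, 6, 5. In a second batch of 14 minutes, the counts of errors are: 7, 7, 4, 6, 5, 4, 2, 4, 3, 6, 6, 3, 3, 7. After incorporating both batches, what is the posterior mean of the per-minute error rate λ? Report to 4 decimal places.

With a Gamma(shape α, rate β) prior, the Poisson likelihood is conjugate: the posterior is Gamma(α + ΣXᵢ, β + n).
Batch 1: sum of counts S = 42 over n = 8 minutes.
After batch 1: Gamma(α+S, β+n) = Gamma(6.8+42, 4.1+8) = Gamma(48.8, 12.1).
Batch 2: sum of counts S = 67 over n = 14 minutes.
After batch 2: Gamma(α+S, β+n) = Gamma(48.8+67, 12.1+14) = Gamma(115.8, 26.1).
Posterior mean = α/β = 115.8/26.1 = 4.4368.

4.4368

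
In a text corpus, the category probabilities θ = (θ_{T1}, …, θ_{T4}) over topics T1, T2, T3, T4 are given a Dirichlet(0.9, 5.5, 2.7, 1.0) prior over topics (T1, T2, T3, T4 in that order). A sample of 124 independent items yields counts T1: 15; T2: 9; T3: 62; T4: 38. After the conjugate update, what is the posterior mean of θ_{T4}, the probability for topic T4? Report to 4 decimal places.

The Dirichlet prior is conjugate to the Multinomial likelihood: each posterior αⱼ = prior αⱼ + observed count nⱼ.
Posterior concentration: (15.9, 14.5, 64.7, 39.0), total = 134.1.
E[θ_{T4}|data] = α_{T4}/Σα = 39.0/134.1 = 0.2908.

0.2908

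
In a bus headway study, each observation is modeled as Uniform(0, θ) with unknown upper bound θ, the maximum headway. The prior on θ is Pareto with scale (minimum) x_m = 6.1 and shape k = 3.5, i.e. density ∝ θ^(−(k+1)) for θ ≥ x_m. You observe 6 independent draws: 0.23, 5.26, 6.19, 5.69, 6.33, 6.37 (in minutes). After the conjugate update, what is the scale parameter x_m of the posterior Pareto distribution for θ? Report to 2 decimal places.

6.37

A Pareto(scale x_m, shape k) prior on the upper bound θ of Uniform(0, θ) is conjugate: posterior is Pareto(max(x_m, max xᵢ), k + n).
Sample maximum = 6.37; prior scale x_m = 6.1 → posterior scale = max = 6.37.
Posterior shape = 3.5 + 6 = 9.5.
Posterior scale x_m = 6.37.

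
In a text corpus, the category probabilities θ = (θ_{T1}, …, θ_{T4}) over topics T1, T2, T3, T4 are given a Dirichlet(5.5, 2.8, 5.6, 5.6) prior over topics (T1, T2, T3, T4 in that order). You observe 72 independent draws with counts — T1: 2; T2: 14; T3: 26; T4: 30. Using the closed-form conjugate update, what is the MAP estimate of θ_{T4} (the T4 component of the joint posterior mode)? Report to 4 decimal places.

The Dirichlet prior is conjugate to the Multinomial likelihood: each posterior αⱼ = prior αⱼ + observed count nⱼ.
Posterior concentration: (7.5, 16.8, 31.6, 35.6), total = 91.5.
Joint mode component: (α_{T4}−1)/(Σα−K) = 34.6/87.5 = 0.3954.

0.3954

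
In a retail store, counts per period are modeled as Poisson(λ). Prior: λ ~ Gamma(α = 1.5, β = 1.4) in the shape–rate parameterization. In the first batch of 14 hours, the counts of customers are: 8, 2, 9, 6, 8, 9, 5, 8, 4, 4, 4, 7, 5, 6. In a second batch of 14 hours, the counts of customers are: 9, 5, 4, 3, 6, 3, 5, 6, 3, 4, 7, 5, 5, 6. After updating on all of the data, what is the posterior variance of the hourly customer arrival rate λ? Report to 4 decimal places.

With a Gamma(shape α, rate β) prior, the Poisson likelihood is conjugate: the posterior is Gamma(α + ΣXᵢ, β + n).
Batch 1: sum of counts S = 85 over n = 14 hours.
After batch 1: Gamma(α+S, β+n) = Gamma(1.5+85, 1.4+14) = Gamma(86.5, 15.4).
Batch 2: sum of counts S = 71 over n = 14 hours.
After batch 2: Gamma(α+S, β+n) = Gamma(86.5+71, 15.4+14) = Gamma(157.5, 29.4).
Var = α/β² = 157.5/29.4² = 0.1822.

0.1822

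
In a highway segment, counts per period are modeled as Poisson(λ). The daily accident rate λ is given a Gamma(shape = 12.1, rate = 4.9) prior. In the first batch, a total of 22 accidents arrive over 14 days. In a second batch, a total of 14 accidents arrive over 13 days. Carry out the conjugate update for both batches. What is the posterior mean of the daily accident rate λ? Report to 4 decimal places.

With a Gamma(shape α, rate β) prior, the Poisson likelihood is conjugate: the posterior is Gamma(α + ΣXᵢ, β + n).
After batch 1: Gamma(α+S, β+n) = Gamma(12.1+22, 4.9+14) = Gamma(34.1, 18.9).
After batch 2: Gamma(α+S, β+n) = Gamma(34.1+14, 18.9+13) = Gamma(48.1, 31.9).
Posterior mean = α/β = 48.1/31.9 = 1.5078.

1.5078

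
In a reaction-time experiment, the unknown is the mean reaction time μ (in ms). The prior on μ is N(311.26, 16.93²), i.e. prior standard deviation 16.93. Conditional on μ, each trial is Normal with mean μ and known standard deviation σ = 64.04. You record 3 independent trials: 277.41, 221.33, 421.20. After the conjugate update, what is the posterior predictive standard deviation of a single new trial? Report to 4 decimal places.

For Normal data with known variance σ², a Normal(μ₀, σ₀²) prior on μ is conjugate. Posterior precision = 1/σ₀² + n/σ²; posterior mean is the precision-weighted average of μ₀ and x̄.
σ₀² = 16.93² = 286.6249, σ² = 64.04² = 4101.1216; σ² + n·σ₀² = 4101.1216 + 3·286.6249 = 4960.9963.
Posterior precision = 1/σ₀² + n/σ² = 1/286.6249 + 3/4101.1216 = (σ² + n·σ₀²)/(σ₀²σ²) = 4960.9963/(286.6249·4101.1216); posterior variance σₙ² = σ₀²σ²/(σ² + n·σ₀²) = 286.6249·4101.1216/4960.9963 = 236.945061.
Predictive variance for one new observation = σₙ² + σ² = 286.6249·4101.1216/4960.9963 + 4101.1216 = σ²·(σ₀² + 4960.9963)/4960.9963 = 4101.1216·5247.6212/4960.9963 = 4338.066661; SD = √(4101.1216·5247.6212/4960.9963) = 65.8640.

65.8640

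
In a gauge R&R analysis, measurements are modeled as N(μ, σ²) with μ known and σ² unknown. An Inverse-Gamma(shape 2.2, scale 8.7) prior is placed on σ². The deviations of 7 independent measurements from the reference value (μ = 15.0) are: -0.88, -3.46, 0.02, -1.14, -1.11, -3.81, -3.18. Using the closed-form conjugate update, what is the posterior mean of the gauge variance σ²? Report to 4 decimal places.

With known mean μ and an Inverse-Gamma(α, β) prior on σ², the Normal likelihood is conjugate: posterior is Inv-Gamma(α + n/2, β + Σ(xᵢ−μ)²/2).
Σ(xᵢ−μ)² = (-0.88)² + (-3.46)² + (0.02)² + (-1.14)² + (-1.11)² + (-3.81)² + (-3.18)² = 39.9066.
Posterior: Inv-Gamma(2.2 + 7/2, 8.7 + 39.9066/2) = Inv-Gamma(5.70, 28.65330).
E[σ²|data] = β/(α−1) = 28.65330/4.70 = 6.0964.

6.0964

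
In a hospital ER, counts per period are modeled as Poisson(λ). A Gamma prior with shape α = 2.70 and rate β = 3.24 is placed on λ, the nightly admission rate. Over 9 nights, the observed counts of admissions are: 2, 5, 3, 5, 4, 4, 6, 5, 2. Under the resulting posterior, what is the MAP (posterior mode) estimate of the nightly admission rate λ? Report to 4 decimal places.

With a Gamma(shape α, rate β) prior, the Poisson likelihood is conjugate: the posterior is Gamma(α + ΣXᵢ, β + n).
Sum of counts S = 36 over n = 9 nights.
Posterior: Gamma(α+S, β+n) = Gamma(2.70+36, 3.24+9) = Gamma(38.70, 12.24).
Mode of Gamma(α,β) for α≥1 is (α−1)/β = 37.70/12.24 = 3.0801.

3.0801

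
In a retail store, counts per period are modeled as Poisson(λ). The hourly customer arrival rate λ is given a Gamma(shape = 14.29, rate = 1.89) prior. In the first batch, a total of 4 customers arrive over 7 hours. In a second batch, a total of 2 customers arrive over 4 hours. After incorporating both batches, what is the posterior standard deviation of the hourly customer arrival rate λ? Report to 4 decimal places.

With a Gamma(shape α, rate β) prior, the Poisson likelihood is conjugate: the posterior is Gamma(α + ΣXᵢ, β + n).
After batch 1: Gamma(α+S, β+n) = Gamma(14.29+4, 1.89+7) = Gamma(18.29, 8.89).
After batch 2: Gamma(α+S, β+n) = Gamma(18.29+2, 8.89+4) = Gamma(20.29, 12.89).
SD = √α/β = √20.29/12.89 = 0.3495.

0.3495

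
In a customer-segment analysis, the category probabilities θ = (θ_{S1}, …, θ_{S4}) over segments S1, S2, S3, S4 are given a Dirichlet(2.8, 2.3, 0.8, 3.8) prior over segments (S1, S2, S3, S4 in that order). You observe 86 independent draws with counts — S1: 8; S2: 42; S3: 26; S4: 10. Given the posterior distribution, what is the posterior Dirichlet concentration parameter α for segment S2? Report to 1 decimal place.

The Dirichlet prior is conjugate to the Multinomial likelihood: each posterior αⱼ = prior αⱼ + observed count nⱼ.
Posterior concentration: (10.8, 44.3, 26.8, 13.8), total = 95.7.
α_{S2} = 2.3 + 42 = 44.3.

44.3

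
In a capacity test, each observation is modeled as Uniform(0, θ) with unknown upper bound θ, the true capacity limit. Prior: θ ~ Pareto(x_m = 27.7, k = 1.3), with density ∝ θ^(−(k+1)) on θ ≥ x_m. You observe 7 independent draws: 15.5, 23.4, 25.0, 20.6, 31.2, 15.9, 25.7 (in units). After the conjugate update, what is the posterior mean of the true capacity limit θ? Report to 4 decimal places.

35.4740

A Pareto(scale x_m, shape k) prior on the upper bound θ of Uniform(0, θ) is conjugate: posterior is Pareto(max(x_m, max xᵢ), k + n).
Sample maximum = 31.2; prior scale x_m = 27.7 → posterior scale = max = 31.2.
Posterior shape = 1.3 + 7 = 8.3.
E[θ|data] = k·x_m/(k−1) = 8.3·31.2/7.3 = 35.4740.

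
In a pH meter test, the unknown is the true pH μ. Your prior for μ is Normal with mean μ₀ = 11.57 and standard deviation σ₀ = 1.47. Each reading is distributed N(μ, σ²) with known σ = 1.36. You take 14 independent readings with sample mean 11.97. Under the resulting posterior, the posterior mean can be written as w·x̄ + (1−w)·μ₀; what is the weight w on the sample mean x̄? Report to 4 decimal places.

For Normal data with known variance σ², a Normal(μ₀, σ₀²) prior on μ is conjugate. Posterior precision = 1/σ₀² + n/σ²; posterior mean is the precision-weighted average of μ₀ and x̄.
σ₀² = 1.47² = 2.1609, σ² = 1.36² = 1.8496. Prior precision 1/σ₀² = 1/2.1609; data precision n/σ² = 14/1.8496.
w = (n/σ²)/(1/σ₀² + n/σ²) = n·σ₀²/(σ² + n·σ₀²) = 14·2.1609/(1.8496 + 14·2.1609) = 30.2526/32.1022 = 0.9424.

0.9424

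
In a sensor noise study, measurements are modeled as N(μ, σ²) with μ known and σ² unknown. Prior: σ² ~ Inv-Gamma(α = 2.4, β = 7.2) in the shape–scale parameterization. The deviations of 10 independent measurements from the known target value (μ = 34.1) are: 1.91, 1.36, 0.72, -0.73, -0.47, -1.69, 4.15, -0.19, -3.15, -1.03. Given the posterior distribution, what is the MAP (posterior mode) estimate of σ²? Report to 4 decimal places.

With known mean μ and an Inverse-Gamma(α, β) prior on σ², the Normal likelihood is conjugate: posterior is Inv-Gamma(α + n/2, β + Σ(xᵢ−μ)²/2).
Σ(xᵢ−μ)² = (1.91)² + (1.36)² + (0.72)² + (-0.73)² + (-0.47)² + (-1.69)² + (4.15)² + (-0.19)² + (-3.15)² + (-1.03)² = 37.8680.
Posterior: Inv-Gamma(2.4 + 10/2, 7.2 + 37.8680/2) = Inv-Gamma(7.40, 26.13400).
Mode = β/(α+1) = 26.13400/8.40 = 3.1112.

3.1112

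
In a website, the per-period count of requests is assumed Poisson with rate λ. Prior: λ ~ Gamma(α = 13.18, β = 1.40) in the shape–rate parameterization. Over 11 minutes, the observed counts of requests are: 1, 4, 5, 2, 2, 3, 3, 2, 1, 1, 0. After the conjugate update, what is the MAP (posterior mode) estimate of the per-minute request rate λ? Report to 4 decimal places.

With a Gamma(shape α, rate β) prior, the Poisson likelihood is conjugate: the posterior is Gamma(α + ΣXᵢ, β + n).
Sum of counts S = 24 over n = 11 minutes.
Posterior: Gamma(α+S, β+n) = Gamma(13.18+24, 1.40+11) = Gamma(37.18, 12.40).
Mode of Gamma(α,β) for α≥1 is (α−1)/β = 36.18/12.40 = 2.9177.

2.9177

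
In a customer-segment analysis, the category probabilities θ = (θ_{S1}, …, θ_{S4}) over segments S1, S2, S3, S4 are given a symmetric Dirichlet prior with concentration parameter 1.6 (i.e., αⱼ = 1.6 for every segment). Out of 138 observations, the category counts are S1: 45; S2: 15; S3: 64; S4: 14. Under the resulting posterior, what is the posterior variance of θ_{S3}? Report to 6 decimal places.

The Dirichlet prior is conjugate to the Multinomial likelihood: each posterior αⱼ = prior αⱼ + observed count nⱼ.
Posterior concentration: (46.6, 16.6, 65.6, 15.6), total = 144.4.
Var[θ_j] = α_j(Σα−α_j)/((Σα)²(Σα+1)) = 65.6·78.8/(144.4²·145.4) = 0.001705.

0.001705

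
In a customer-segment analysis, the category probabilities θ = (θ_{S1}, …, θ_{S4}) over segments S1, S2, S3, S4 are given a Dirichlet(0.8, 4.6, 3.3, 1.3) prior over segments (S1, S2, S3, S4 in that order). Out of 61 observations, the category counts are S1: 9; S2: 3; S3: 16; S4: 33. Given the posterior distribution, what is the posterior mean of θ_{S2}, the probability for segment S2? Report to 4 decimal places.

0.1070

The Dirichlet prior is conjugate to the Multinomial likelihood: each posterior αⱼ = prior αⱼ + observed count nⱼ.
Posterior concentration: (9.8, 7.6, 19.3, 34.3), total = 71.0.
E[θ_{S2}|data] = α_{S2}/Σα = 7.6/71.0 = 0.1070.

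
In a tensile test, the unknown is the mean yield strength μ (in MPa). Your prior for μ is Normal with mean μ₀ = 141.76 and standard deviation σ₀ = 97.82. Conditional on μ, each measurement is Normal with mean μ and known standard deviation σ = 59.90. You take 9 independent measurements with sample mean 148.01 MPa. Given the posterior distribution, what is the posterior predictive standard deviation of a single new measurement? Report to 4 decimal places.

For Normal data with known variance σ², a Normal(μ₀, σ₀²) prior on μ is conjugate. Posterior precision = 1/σ₀² + n/σ²; posterior mean is the precision-weighted average of μ₀ and x̄.
σ₀² = 97.82² = 9568.7524, σ² = 59.90² = 3588.01; σ² + n·σ₀² = 3588.01 + 9·9568.7524 = 89706.7816.
Posterior precision = 1/σ₀² + n/σ² = 1/9568.7524 + 9/3588.01 = (σ² + n·σ₀²)/(σ₀²σ²) = 89706.7816/(9568.7524·3588.01); posterior variance σₙ² = σ₀²σ²/(σ² + n·σ₀²) = 9568.7524·3588.01/89706.7816 = 382.722228.
Predictive variance for one new observation = σₙ² + σ² = 9568.7524·3588.01/89706.7816 + 3588.01 = σ²·(σ₀² + 89706.7816)/89706.7816 = 3588.01·99275.534/89706.7816 = 3970.732228; SD = √(3588.01·99275.534/89706.7816) = 63.0137.

63.0137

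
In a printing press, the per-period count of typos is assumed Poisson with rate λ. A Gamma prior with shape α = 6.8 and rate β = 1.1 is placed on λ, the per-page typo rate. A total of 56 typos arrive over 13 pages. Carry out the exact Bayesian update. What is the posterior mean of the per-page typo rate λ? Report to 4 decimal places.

4.4539

With a Gamma(shape α, rate β) prior, the Poisson likelihood is conjugate: the posterior is Gamma(α + ΣXᵢ, β + n).
Posterior: Gamma(α+S, β+n) = Gamma(6.8+56, 1.1+13) = Gamma(62.8, 14.1).
Posterior mean = α/β = 62.8/14.1 = 4.4539.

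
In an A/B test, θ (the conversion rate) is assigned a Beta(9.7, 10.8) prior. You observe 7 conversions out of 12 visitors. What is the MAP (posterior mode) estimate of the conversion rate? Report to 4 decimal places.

The Beta prior is conjugate to a Binomial/Bernoulli likelihood; the update adds successes to α and failures to β.
Posterior: Beta(α+k, β+n−k) = Beta(9.7+7, 10.8+5) = Beta(16.7, 15.8).
Mode of Beta(a,b) for a,b>1 is (a−1)/(a+b−2) = 15.7/30.5 = 0.5148.

0.5148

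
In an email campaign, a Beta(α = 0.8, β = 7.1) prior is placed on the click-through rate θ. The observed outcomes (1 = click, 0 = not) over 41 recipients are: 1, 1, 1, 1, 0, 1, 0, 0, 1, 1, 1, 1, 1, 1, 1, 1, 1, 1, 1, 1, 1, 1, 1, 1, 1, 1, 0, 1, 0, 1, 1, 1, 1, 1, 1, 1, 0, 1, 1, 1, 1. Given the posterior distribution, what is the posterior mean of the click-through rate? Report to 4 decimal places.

The Beta prior is conjugate to a Binomial/Bernoulli likelihood; the update adds successes to α and failures to β.
Posterior: Beta(α+k, β+n−k) = Beta(0.8+35, 7.1+6) = Beta(35.8, 13.1).
Posterior mean = α/(α+β) = 35.8/48.9 = 0.7321.

0.7321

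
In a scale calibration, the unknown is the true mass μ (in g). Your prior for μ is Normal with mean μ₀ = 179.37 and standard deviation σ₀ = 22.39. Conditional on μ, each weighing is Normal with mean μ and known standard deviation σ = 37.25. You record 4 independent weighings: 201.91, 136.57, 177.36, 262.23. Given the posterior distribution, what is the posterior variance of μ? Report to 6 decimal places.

For Normal data with known variance σ², a Normal(μ₀, σ₀²) prior on μ is conjugate. Posterior precision = 1/σ₀² + n/σ²; posterior mean is the precision-weighted average of μ₀ and x̄.
σ₀² = 22.39² = 501.3121, σ² = 37.25² = 1387.5625; σ² + n·σ₀² = 1387.5625 + 4·501.3121 = 3392.8109.
Posterior precision = 1/σ₀² + n/σ² = 1/501.3121 + 4/1387.5625 = (σ² + n·σ₀²)/(σ₀²σ²) = 3392.8109/(501.3121·1387.5625); posterior variance σₙ² = σ₀²σ²/(σ² + n·σ₀²) = 501.3121·1387.5625/3392.8109 = 205.022293.

205.022293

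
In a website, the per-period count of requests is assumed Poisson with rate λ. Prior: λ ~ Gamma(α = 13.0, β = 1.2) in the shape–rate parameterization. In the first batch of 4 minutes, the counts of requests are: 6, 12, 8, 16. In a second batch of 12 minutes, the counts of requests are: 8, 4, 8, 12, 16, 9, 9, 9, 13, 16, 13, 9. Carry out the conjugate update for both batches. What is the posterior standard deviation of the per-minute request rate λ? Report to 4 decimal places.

0.7822

With a Gamma(shape α, rate β) prior, the Poisson likelihood is conjugate: the posterior is Gamma(α + ΣXᵢ, β + n).
Batch 1: sum of counts S = 42 over n = 4 minutes.
After batch 1: Gamma(α+S, β+n) = Gamma(13.0+42, 1.2+4) = Gamma(55.0, 5.2).
Batch 2: sum of counts S = 126 over n = 12 minutes.
After batch 2: Gamma(α+S, β+n) = Gamma(55.0+126, 5.2+12) = Gamma(181.0, 17.2).
SD = √α/β = √181.0/17.2 = 0.7822.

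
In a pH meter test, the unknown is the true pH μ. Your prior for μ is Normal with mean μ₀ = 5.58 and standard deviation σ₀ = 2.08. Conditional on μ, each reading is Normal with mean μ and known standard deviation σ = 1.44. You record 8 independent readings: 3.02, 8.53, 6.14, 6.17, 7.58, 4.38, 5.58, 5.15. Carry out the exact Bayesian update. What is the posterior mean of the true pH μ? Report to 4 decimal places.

For Normal data with known variance σ², a Normal(μ₀, σ₀²) prior on μ is conjugate. Posterior precision = 1/σ₀² + n/σ²; posterior mean is the precision-weighted average of μ₀ and x̄.
Σxᵢ = 3.02 + 8.53 + 6.14 + 6.17 + 7.58 + 4.38 + 5.58 + 5.15 = 46.55, so n·x̄ = 46.55.
σ₀² = 2.08² = 4.3264, σ² = 1.44² = 2.0736; σ² + n·σ₀² = 2.0736 + 8·4.3264 = 36.6848.
Posterior mean = (μ₀/σ₀² + n·x̄/σ²)/(1/σ₀² + n/σ²) = (σ²·μ₀ + σ₀²·n·x̄)/(σ² + n·σ₀²) = (2.0736·5.58 + 4.3264·46.55)/36.6848 = 212.964608/36.6848 = 5.8053.

5.8053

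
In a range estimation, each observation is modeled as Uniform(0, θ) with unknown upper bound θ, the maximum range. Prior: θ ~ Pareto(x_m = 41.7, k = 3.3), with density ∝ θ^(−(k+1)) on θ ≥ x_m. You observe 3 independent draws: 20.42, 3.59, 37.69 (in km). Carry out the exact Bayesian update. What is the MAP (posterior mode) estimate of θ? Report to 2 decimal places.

A Pareto(scale x_m, shape k) prior on the upper bound θ of Uniform(0, θ) is conjugate: posterior is Pareto(max(x_m, max xᵢ), k + n).
Sample maximum = 37.69; prior scale x_m = 41.7 → posterior scale = max = 41.70.
Posterior shape = 3.3 + 3 = 6.3.
The Pareto density is decreasing on [x_m, ∞), so the mode is x_m = 41.70.

41.70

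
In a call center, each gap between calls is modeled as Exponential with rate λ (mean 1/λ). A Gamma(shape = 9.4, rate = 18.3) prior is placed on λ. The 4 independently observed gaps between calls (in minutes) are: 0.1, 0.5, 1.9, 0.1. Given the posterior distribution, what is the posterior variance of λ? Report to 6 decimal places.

With a Gamma(shape α, rate β) prior on the exponential rate λ, the posterior after n observations with total T = Σxᵢ is Gamma(α+n, β+T).
Sum of observations T = 2.6 minutes; n = 4.
Posterior: Gamma(9.4+4, 18.3+2.6) = Gamma(13.4, 20.9).
Var = α/β² = 0.030677.

0.030677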